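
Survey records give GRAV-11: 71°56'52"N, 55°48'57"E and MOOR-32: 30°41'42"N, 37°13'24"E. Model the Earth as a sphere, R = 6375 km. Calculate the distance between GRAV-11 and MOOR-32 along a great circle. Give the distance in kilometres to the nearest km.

GRAV-11: φ = +71.94778°, λ = +55.81583°
MOOR-32: φ = +30.69500°, λ = +37.22333°
Δφ = -41.2528°,  Δλ = -18.5925°
a = sin²(Δφ/2) + cos φ₁ cos φ₂ sin²(Δλ/2) = 0.131050
c = 2·arcsin(√a) = 0.740841 rad = 42.4471°
d = R·c = 6375 × 0.740841 = 4722.9 km

4723 km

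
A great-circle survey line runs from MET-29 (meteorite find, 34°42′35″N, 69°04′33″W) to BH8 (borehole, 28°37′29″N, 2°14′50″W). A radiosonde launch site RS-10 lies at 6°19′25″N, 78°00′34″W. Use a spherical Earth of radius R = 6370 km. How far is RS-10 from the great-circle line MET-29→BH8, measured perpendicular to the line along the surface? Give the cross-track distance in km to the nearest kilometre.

MET-29: φ = +34.70972°, λ = -69.07583°
BH8: φ = +28.62472°, λ = -2.24722°
RS-10: φ = +6.32361°, λ = -78.00944°
δ₁₃ = central angle MET-29→RS-10 = 0.515894 rad  (haversine)
θ₁₃ = bearing MET-29→RS-10 = 198.233°,  θ₁₂ = bearing MET-29→BH8 = 76.271°
dₓₜ = R·arcsin(sin δ₁₃ · sin(θ₁₃ − θ₁₂)) = 6370·arcsin(0.49331·sin(121.961°)) = 2750.724 km
|dₓₜ| = 2750.724 km

2751 km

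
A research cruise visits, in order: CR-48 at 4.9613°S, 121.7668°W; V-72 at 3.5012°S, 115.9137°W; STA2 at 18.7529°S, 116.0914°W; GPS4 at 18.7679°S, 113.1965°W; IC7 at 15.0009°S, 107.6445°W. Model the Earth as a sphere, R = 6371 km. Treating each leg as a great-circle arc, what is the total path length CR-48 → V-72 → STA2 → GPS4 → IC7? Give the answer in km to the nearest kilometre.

3394 km

CR-48→V-72: c = 0.105013 rad, d = 669.04 km
V-72→STA2: c = 0.266210 rad, d = 1696.02 km
STA2→GPS4: c = 0.047841 rad, d = 304.80 km
GPS4→IC7: c = 0.113647 rad, d = 724.05 km
Total = 669.04 + 1696.02 + 304.80 + 724.05 = 3393.91 km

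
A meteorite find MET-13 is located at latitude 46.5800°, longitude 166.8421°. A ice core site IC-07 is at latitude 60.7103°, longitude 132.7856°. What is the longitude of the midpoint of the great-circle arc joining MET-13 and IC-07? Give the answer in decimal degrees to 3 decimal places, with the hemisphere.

152.766°E

Bx = cos φ₂ cos Δλ = 0.405316,  By = cos φ₂ sin Δλ = -0.273971
φₘ = atan2(sin φ₁ + sin φ₂, √((cos φ₁ + Bx)² + By²)) = 54.82706°
λₘ = λ₁ + atan2(By, cos φ₁ + Bx) = 152.76604°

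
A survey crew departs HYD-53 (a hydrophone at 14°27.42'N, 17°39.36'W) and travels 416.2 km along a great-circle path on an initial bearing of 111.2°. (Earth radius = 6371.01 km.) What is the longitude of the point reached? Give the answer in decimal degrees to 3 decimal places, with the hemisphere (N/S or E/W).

14.074°W

HYD-53: φ = +14.45700°, λ = -17.65600°
δ = d/R = 416.2/6371.01 = 0.065327 rad
φ₂ = arcsin(sin φ₁ cos δ + cos φ₁ sin δ cos θ)
   = arcsin(0.24965·0.99787 + 0.96834·0.06528·-0.36162) = 13.07705°
λ₂ = λ₁ + atan2(sin θ sin δ cos φ₁, cos δ − sin φ₁ sin φ₂) = -14.07365°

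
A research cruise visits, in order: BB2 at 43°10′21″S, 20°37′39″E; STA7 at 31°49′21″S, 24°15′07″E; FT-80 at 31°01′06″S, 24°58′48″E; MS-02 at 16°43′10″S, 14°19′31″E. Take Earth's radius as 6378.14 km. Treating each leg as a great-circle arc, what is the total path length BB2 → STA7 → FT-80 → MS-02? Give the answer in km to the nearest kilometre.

3340 km

BB2: φ = -43.17250°, λ = +20.62750°
STA7: φ = -31.82250°, λ = +24.25194°
FT-80: φ = -31.01833°, λ = +24.98000°
MS-02: φ = -16.71944°, λ = +14.32528°
BB2→STA7: c = 0.204297 rad, d = 1303.03 km
STA7→FT-80: c = 0.017736 rad, d = 113.12 km
FT-80→MS-02: c = 0.301575 rad, d = 1923.49 km
Total = 1303.03 + 113.12 + 1923.49 = 3339.65 km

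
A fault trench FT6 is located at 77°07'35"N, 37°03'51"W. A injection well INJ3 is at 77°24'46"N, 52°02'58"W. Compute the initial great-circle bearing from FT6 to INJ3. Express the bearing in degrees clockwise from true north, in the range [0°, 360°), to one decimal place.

282.2°

FT6: φ = +77.12639°, λ = -37.06417°
INJ3: φ = +77.41278°, λ = -52.04944°
Δλ = -14.9853°
y = sin Δλ · cos φ₂ = -0.056349
x = cos φ₁ sin φ₂ − sin φ₁ cos φ₂ cos Δλ = 0.012223
θ = atan2(y, x) = -77.7610° → 282.2390° (mod 360°)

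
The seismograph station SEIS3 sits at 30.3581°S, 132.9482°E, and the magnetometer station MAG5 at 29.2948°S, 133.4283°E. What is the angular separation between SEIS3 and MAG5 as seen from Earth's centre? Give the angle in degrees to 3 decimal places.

Δφ = 1.0633°,  Δλ = 0.4801°
a = sin²(Δφ/2) + cos φ₁ cos φ₂ sin²(Δλ/2) = 0.000099
c = 2·arcsin(√a) = 0.019931 rad = 1.1420°

1.142°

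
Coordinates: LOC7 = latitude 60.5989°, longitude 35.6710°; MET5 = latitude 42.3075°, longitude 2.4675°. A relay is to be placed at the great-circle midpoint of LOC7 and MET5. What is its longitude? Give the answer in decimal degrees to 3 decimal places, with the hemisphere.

Bx = cos φ₂ cos Δλ = 0.618798,  By = cos φ₂ sin Δλ = -0.404984
φₘ = atan2(sin φ₁ + sin φ₂, √((cos φ₁ + Bx)² + By²)) = 52.58617°
λₘ = λ₁ + atan2(By, cos φ₁ + Bx) = 15.62179°

15.622°E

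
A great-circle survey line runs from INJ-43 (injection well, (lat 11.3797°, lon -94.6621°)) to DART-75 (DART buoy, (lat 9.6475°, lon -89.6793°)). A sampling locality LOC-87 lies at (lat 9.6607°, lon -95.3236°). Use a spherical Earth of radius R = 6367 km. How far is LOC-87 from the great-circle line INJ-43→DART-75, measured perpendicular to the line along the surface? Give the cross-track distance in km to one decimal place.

δ₁₃ = central angle INJ-43→LOC-87 = 0.032078 rad  (haversine)
θ₁₃ = bearing INJ-43→LOC-87 = 200.785°,  θ₁₂ = bearing INJ-43→DART-75 = 109.005°
dₓₜ = R·arcsin(sin δ₁₃ · sin(θ₁₃ − θ₁₂)) = 6367·arcsin(0.03207·sin(91.780°)) = 204.140 km
|dₓₜ| = 204.140 km

204.1 km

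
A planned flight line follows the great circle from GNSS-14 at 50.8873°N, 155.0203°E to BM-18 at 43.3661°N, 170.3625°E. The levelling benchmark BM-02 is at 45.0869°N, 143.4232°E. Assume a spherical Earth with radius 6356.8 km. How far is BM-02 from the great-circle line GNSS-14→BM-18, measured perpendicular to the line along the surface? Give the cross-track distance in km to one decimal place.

948.9 km

δ₁₃ = central angle GNSS-14→BM-02 = 0.168798 rad  (haversine)
θ₁₃ = bearing GNSS-14→BM-02 = 237.656°,  θ₁₂ = bearing GNSS-14→BM-18 = 119.942°
dₓₜ = R·arcsin(sin δ₁₃ · sin(θ₁₃ − θ₁₂)) = 6356.8·arcsin(0.16800·sin(117.714°)) = 948.937 km
|dₓₜ| = 948.937 km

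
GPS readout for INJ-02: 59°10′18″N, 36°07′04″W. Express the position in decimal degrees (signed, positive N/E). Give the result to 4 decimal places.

+59.1717°, -36.1178°

lat: 59.1717° N → +59.1717°
lon: 36.1178° W → -36.1178°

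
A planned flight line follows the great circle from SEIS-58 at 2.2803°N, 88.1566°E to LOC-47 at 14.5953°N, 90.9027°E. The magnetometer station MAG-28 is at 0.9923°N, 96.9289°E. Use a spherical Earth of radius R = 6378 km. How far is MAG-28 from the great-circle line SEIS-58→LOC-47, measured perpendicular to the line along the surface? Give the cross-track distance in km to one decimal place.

984.1 km

δ₁₃ = central angle SEIS-58→MAG-28 = 0.154682 rad  (haversine)
θ₁₃ = bearing SEIS-58→MAG-28 = 98.214°,  θ₁₂ = bearing SEIS-58→LOC-47 = 12.262°
dₓₜ = R·arcsin(sin δ₁₃ · sin(θ₁₃ − θ₁₂)) = 6378·arcsin(0.15407·sin(85.953°)) = 984.081 km
|dₓₜ| = 984.081 km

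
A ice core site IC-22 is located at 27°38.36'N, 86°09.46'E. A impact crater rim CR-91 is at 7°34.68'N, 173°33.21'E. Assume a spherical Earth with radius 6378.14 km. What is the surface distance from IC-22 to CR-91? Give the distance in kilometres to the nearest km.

IC-22: φ = +27.63933°, λ = +86.15767°
CR-91: φ = +7.57800°, λ = +173.55350°
Δφ = -20.0613°,  Δλ = 87.3958°
a = sin²(Δφ/2) + cos φ₁ cos φ₂ sin²(Δλ/2) = 0.449462
c = 2·arcsin(√a) = 1.469546 rad = 84.1988°
d = R·c = 6378.14 × 1.469546 = 9373.0 km

9373 km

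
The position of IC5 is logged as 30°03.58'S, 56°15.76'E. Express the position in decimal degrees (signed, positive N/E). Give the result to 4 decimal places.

-30.0597°, +56.2627°

lat: 30.0597° S → -30.0597°
lon: 56.2627° E → +56.2627°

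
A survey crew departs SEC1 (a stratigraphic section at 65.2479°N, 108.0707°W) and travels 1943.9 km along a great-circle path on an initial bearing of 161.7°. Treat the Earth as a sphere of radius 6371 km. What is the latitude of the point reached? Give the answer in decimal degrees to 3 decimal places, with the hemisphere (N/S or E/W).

48.311°N

δ = d/R = 1943.9/6371 = 0.305117 rad
φ₂ = arcsin(sin φ₁ cos δ + cos φ₁ sin δ cos θ)
   = arcsin(0.90813·0.95381 + 0.41869·0.30040·-0.94943) = 48.31108°
λ₂ = λ₁ + atan2(sin θ sin δ cos φ₁, cos δ − sin φ₁ sin φ₂) = -99.91732°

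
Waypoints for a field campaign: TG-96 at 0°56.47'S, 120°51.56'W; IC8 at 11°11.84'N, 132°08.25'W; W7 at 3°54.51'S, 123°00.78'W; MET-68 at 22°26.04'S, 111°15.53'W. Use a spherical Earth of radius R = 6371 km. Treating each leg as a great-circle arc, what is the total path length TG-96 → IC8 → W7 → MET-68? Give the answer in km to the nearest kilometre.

TG-96: φ = -0.94117°, λ = -120.85933°
IC8: φ = +11.19733°, λ = -132.13750°
W7: φ = -3.90850°, λ = -123.01300°
MET-68: φ = -22.43400°, λ = -111.25883°
TG-96→IC8: c = 0.288395 rad, d = 1837.37 km
IC8→W7: c = 0.307603 rad, d = 1959.74 km
W7→MET-68: c = 0.379513 rad, d = 2417.88 km
Total = 1837.37 + 1959.74 + 2417.88 = 6214.99 km

6215 km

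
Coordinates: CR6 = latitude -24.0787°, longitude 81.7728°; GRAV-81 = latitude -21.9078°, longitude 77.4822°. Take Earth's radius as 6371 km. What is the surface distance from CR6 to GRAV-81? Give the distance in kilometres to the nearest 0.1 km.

501.1 km

Δφ = 2.1709°,  Δλ = -4.2906°
a = sin²(Δφ/2) + cos φ₁ cos φ₂ sin²(Δλ/2) = 0.001546
c = 2·arcsin(√a) = 0.078654 rad = 4.5066°
d = R·c = 6371 × 0.078654 = 501.1 km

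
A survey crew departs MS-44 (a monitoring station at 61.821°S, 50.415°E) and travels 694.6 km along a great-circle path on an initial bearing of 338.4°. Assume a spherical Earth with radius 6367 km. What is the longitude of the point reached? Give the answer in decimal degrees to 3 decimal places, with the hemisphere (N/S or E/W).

46.311°E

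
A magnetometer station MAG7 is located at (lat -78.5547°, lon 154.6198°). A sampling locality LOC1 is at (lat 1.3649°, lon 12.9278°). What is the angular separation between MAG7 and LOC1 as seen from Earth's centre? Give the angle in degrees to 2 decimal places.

100.31°

Δφ = 79.9196°,  Δλ = -141.6920°
a = sin²(Δφ/2) + cos φ₁ cos φ₂ sin²(Δλ/2) = 0.589505
c = 2·arcsin(√a) = 1.750776 rad = 100.3121°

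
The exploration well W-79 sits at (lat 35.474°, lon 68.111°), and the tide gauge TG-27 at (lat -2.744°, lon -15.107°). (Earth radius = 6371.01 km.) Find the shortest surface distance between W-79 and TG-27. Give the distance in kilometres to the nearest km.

Δφ = -38.2180°,  Δλ = -83.2180°
a = sin²(Δφ/2) + cos φ₁ cos φ₂ sin²(Δλ/2) = 0.465861
c = 2·arcsin(√a) = 1.502464 rad = 86.0849°
d = R·c = 6371.01 × 1.502464 = 9572.2 km

9572 km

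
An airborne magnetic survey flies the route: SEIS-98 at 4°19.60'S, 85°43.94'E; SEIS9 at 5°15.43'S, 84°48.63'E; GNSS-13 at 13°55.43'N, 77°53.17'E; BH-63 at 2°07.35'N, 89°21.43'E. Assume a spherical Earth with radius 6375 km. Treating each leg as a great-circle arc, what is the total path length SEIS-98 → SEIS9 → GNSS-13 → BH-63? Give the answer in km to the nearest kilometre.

4233 km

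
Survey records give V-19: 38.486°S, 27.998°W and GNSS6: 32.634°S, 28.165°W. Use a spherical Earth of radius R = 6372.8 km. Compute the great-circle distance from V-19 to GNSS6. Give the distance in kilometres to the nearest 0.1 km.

651.1 km

Δφ = 5.8520°,  Δλ = -0.1670°
a = sin²(Δφ/2) + cos φ₁ cos φ₂ sin²(Δλ/2) = 0.002607
c = 2·arcsin(√a) = 0.102164 rad = 5.8536°
d = R·c = 6372.8 × 0.102164 = 651.1 km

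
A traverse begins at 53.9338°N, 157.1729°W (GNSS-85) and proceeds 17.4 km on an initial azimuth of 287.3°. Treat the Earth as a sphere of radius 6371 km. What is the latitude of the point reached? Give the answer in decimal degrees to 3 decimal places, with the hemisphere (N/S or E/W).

53.980°N

δ = d/R = 17.4/6371 = 0.002731 rad
φ₂ = arcsin(sin φ₁ cos δ + cos φ₁ sin δ cos θ)
   = arcsin(0.80834·1.00000 + 0.58872·0.00273·0.29737) = 53.98007°
λ₂ = λ₁ + atan2(sin θ sin δ cos φ₁, cos δ − sin φ₁ sin φ₂) = -157.42696°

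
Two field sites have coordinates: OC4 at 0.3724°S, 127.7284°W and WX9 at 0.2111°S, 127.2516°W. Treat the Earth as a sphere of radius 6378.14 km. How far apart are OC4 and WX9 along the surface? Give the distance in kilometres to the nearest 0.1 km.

Δφ = 0.1613°,  Δλ = 0.4768°
a = sin²(Δφ/2) + cos φ₁ cos φ₂ sin²(Δλ/2) = 0.000019
c = 2·arcsin(√a) = 0.008785 rad = 0.5033°
d = R·c = 6378.14 × 0.008785 = 56.0 km

56.0 km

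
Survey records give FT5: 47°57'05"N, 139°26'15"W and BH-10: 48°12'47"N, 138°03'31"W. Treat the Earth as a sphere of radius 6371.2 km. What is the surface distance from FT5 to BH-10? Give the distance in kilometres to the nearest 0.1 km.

106.5 km

FT5: φ = +47.95139°, λ = -139.43750°
BH-10: φ = +48.21306°, λ = -138.05861°
Δφ = 0.2617°,  Δλ = 1.3789°
a = sin²(Δφ/2) + cos φ₁ cos φ₂ sin²(Δλ/2) = 0.000070
c = 2·arcsin(√a) = 0.016713 rad = 0.9576°
d = R·c = 6371.2 × 0.016713 = 106.5 km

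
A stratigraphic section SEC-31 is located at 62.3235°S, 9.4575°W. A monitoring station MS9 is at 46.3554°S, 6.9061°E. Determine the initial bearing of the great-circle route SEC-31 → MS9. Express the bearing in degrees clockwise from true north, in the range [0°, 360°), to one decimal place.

37.8°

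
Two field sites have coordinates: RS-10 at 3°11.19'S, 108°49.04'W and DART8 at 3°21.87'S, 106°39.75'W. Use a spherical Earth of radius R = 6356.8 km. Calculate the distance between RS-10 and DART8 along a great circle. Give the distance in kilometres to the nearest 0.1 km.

RS-10: φ = -3.18650°, λ = -108.81733°
DART8: φ = -3.36450°, λ = -106.66250°
Δφ = -0.1780°,  Δλ = 2.1548°
a = sin²(Δφ/2) + cos φ₁ cos φ₂ sin²(Δλ/2) = 0.000355
c = 2·arcsin(√a) = 0.037676 rad = 2.1587°
d = R·c = 6356.8 × 0.037676 = 239.5 km

239.5 km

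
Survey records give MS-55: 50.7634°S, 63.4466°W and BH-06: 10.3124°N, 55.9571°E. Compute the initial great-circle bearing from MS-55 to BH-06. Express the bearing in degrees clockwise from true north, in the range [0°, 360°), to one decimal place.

106.9°

Δλ = 119.4037°
y = sin Δλ · cos φ₂ = 0.857109
x = cos φ₁ sin φ₂ − sin φ₁ cos φ₂ cos Δλ = -0.260894
θ = atan2(y, x) = 106.9297° → 106.9297° (mod 360°)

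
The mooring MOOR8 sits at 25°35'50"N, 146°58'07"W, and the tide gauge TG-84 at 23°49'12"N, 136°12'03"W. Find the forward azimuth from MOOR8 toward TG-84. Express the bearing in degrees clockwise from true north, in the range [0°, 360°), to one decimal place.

98.0°

MOOR8: φ = +25.59722°, λ = -146.96861°
TG-84: φ = +23.82000°, λ = -136.20083°
Δλ = 10.7678°
y = sin Δλ · cos φ₂ = 0.170915
x = cos φ₁ sin φ₂ − sin φ₁ cos φ₂ cos Δλ = -0.024054
θ = atan2(y, x) = 98.0111° → 98.0111° (mod 360°)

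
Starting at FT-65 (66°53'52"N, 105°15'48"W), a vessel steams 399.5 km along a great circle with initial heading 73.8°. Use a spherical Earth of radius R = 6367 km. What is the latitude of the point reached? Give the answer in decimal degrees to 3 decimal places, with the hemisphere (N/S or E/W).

67.647°N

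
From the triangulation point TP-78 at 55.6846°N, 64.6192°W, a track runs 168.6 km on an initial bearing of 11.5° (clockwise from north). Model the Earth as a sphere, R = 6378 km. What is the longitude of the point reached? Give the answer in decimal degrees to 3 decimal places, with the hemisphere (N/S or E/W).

δ = d/R = 168.6/6378 = 0.026435 rad
φ₂ = arcsin(sin φ₁ cos δ + cos φ₁ sin δ cos θ)
   = arcsin(0.82595·0.99965 + 0.56375·0.02643·0.97992) = 57.16757°
λ₂ = λ₁ + atan2(sin θ sin δ cos φ₁, cos δ − sin φ₁ sin φ₂) = -64.06232°

64.062°W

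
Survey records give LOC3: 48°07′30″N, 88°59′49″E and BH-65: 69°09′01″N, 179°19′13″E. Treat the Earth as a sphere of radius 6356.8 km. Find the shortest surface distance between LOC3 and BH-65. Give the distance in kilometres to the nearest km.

5105 km

LOC3: φ = +48.12500°, λ = +88.99694°
BH-65: φ = +69.15028°, λ = +179.32028°
Δφ = 21.0253°,  Δλ = 90.3233°
a = sin²(Δφ/2) + cos φ₁ cos φ₂ sin²(Δλ/2) = 0.152748
c = 2·arcsin(√a) = 0.803067 rad = 46.0123°
d = R·c = 6356.8 × 0.803067 = 5104.9 km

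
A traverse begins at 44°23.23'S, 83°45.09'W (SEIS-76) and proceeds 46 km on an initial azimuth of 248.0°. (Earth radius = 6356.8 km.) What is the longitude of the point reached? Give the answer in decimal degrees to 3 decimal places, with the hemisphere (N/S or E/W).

84.291°W

SEIS-76: φ = -44.38717°, λ = -83.75150°
δ = d/R = 46/6356.8 = 0.007236 rad
φ₂ = arcsin(sin φ₁ cos δ + cos φ₁ sin δ cos θ)
   = arcsin(-0.69950·0.99997 + 0.71463·0.00724·-0.37461) = -44.54122°
λ₂ = λ₁ + atan2(sin θ sin δ cos φ₁, cos δ − sin φ₁ sin φ₂) = -84.29086°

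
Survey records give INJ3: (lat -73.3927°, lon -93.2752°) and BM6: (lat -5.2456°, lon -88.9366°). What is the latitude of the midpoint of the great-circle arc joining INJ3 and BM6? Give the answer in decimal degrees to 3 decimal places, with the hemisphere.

Bx = cos φ₂ cos Δλ = 0.992958,  By = cos φ₂ sin Δλ = 0.075334
φₘ = atan2(sin φ₁ + sin φ₂, √((cos φ₁ + Bx)² + By²)) = -39.33310°
λₘ = λ₁ + atan2(By, cos φ₁ + Bx) = -89.90374°

39.333°S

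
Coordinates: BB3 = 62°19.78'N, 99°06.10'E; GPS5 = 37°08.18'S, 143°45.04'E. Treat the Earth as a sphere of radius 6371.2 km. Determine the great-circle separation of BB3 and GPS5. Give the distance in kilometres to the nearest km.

BB3: φ = +62.32967°, λ = +99.10167°
GPS5: φ = -37.13633°, λ = +143.75067°
Δφ = -99.4660°,  Δλ = 44.6490°
a = sin²(Δφ/2) + cos φ₁ cos φ₂ sin²(Δλ/2) = 0.635647
c = 2·arcsin(√a) = 1.845534 rad = 105.7413°
d = R·c = 6371.2 × 1.845534 = 11758.3 km

11758 km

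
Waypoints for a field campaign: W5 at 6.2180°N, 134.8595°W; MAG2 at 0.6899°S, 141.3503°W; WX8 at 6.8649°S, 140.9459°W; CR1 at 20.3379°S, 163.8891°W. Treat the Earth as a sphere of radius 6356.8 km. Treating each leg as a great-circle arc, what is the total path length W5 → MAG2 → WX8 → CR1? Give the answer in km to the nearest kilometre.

4621 km

W5→MAG2: c = 0.165300 rad, d = 1050.78 km
MAG2→WX8: c = 0.108004 rad, d = 686.56 km
WX8→CR1: c = 0.453692 rad, d = 2884.03 km
Total = 1050.78 + 686.56 + 2884.03 = 4621.37 km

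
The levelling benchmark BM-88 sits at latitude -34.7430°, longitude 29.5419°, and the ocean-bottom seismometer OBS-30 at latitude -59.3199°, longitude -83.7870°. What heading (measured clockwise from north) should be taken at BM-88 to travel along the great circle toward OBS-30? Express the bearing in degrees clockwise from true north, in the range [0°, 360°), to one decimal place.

Δλ = -113.3289°
y = sin Δλ · cos φ₂ = -0.468530
x = cos φ₁ sin φ₂ − sin φ₁ cos φ₂ cos Δλ = -0.821854
θ = atan2(y, x) = -150.3130° → 209.6870° (mod 360°)

209.7°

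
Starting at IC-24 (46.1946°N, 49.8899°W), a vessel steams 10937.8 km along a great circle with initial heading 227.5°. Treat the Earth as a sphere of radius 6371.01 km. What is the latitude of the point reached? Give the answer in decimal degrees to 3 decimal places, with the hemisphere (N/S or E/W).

34.588°S

δ = d/R = 10937.8/6371.01 = 1.716808 rad
φ₂ = arcsin(sin φ₁ cos δ + cos φ₁ sin δ cos θ)
   = arcsin(0.72169·-0.14549 + 0.69221·0.98936·-0.67559) = -34.58837°
λ₂ = λ₁ + atan2(sin θ sin δ cos φ₁, cos δ − sin φ₁ sin φ₂) = -112.26942°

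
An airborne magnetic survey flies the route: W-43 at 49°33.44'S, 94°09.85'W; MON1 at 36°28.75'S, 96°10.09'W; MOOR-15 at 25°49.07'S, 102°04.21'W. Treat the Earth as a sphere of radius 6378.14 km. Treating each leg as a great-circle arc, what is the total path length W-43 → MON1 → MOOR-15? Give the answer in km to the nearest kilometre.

2777 km

W-43: φ = -49.55733°, λ = -94.16417°
MON1: φ = -36.47917°, λ = -96.16817°
MOOR-15: φ = -25.81783°, λ = -102.07017°
W-43→MON1: c = 0.229663 rad, d = 1464.82 km
MON1→MOOR-15: c = 0.205784 rad, d = 1312.52 km
Total = 1464.82 + 1312.52 = 2777.34 km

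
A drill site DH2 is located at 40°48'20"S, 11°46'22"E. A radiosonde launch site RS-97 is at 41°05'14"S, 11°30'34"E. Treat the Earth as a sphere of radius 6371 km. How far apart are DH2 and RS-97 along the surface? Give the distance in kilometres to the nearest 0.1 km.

DH2: φ = -40.80556°, λ = +11.77278°
RS-97: φ = -41.08722°, λ = +11.50944°
Δφ = -0.2817°,  Δλ = -0.2633°
a = sin²(Δφ/2) + cos φ₁ cos φ₂ sin²(Δλ/2) = 0.000009
c = 2·arcsin(√a) = 0.006018 rad = 0.3448°
d = R·c = 6371 × 0.006018 = 38.3 km

38.3 km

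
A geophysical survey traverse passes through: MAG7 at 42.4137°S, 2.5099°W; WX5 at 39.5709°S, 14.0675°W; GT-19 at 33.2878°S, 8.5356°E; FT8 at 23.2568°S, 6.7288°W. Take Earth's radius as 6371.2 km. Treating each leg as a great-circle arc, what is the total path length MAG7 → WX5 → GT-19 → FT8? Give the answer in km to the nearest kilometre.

5013 km

MAG7→WX5: c = 0.159982 rad, d = 1019.28 km
WX5→GT-19: c = 0.334729 rad, d = 2132.62 km
GT-19→FT8: c = 0.292176 rad, d = 1861.51 km
Total = 1019.28 + 2132.62 + 1861.51 = 5013.41 km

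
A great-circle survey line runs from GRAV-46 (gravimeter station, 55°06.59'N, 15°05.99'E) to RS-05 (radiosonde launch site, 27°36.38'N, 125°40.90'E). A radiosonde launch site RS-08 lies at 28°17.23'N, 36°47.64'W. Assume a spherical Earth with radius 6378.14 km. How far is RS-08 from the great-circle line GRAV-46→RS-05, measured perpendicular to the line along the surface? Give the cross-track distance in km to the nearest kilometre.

GRAV-46: φ = +55.10983°, λ = +15.09983°
RS-05: φ = +27.60633°, λ = +125.68167°
RS-08: φ = +28.28717°, λ = -36.79400°
δ₁₃ = central angle GRAV-46→RS-08 = 0.796026 rad  (haversine)
θ₁₃ = bearing GRAV-46→RS-08 = 255.851°,  θ₁₂ = bearing GRAV-46→RS-05 = 57.891°
dₓₜ = R·arcsin(sin δ₁₃ · sin(θ₁₃ − θ₁₂)) = 6378.14·arcsin(0.71458·sin(197.960°)) = -1417.027 km
|dₓₜ| = 1417.027 km

1417 km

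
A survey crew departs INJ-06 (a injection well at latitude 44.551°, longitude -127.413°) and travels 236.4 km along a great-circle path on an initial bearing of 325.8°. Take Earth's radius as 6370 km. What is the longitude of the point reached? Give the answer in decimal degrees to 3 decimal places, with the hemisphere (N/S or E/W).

129.143°W

δ = d/R = 236.4/6370 = 0.037111 rad
φ₂ = arcsin(sin φ₁ cos δ + cos φ₁ sin δ cos θ)
   = arcsin(0.70154·0.99931 + 0.71263·0.03710·0.82708) = 46.29686°
λ₂ = λ₁ + atan2(sin θ sin δ cos φ₁, cos δ − sin φ₁ sin φ₂) = -129.14269°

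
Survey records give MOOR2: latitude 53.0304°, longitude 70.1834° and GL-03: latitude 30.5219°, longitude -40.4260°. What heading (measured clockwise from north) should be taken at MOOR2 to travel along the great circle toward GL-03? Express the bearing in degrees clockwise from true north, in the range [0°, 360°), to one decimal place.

304.2°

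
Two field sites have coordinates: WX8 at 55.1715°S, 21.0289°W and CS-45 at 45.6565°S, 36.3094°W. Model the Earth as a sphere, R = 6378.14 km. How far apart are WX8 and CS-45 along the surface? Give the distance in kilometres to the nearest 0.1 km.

Δφ = 9.5150°,  Δλ = -15.2805°
a = sin²(Δφ/2) + cos φ₁ cos φ₂ sin²(Δλ/2) = 0.013935
c = 2·arcsin(√a) = 0.236646 rad = 13.5588°
d = R·c = 6378.14 × 0.236646 = 1509.4 km

1509.4 km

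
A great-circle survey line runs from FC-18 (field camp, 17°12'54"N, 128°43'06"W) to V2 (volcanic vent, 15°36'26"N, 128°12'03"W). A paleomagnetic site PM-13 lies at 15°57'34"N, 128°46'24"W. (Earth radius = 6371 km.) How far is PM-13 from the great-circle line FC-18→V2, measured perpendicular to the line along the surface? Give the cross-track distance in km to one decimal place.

FC-18: φ = +17.21500°, λ = -128.71833°
V2: φ = +15.60722°, λ = -128.20083°
PM-13: φ = +15.95944°, λ = -128.77333°
δ₁₃ = central angle FC-18→PM-13 = 0.021933 rad  (haversine)
θ₁₃ = bearing FC-18→PM-13 = 182.412°,  θ₁₂ = bearing FC-18→V2 = 162.768°
dₓₜ = R·arcsin(sin δ₁₃ · sin(θ₁₃ − θ₁₂)) = 6371·arcsin(0.02193·sin(19.644°)) = 46.972 km
|dₓₜ| = 46.972 km

47.0 km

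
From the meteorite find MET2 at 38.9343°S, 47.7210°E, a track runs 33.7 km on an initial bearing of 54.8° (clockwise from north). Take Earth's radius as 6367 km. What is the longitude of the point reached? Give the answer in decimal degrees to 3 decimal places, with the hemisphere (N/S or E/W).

48.039°E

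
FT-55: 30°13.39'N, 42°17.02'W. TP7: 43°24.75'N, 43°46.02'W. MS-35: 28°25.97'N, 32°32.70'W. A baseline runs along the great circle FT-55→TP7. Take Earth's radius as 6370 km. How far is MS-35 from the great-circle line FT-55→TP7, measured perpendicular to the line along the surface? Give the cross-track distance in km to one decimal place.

934.7 km

FT-55: φ = +30.22317°, λ = -42.28367°
TP7: φ = +43.41250°, λ = -43.76700°
MS-35: φ = +28.43283°, λ = -32.54500°
δ₁₃ = central angle FT-55→MS-35 = 0.151392 rad  (haversine)
θ₁₃ = bearing FT-55→MS-35 = 99.489°,  θ₁₂ = bearing FT-55→TP7 = 355.291°
dₓₜ = R·arcsin(sin δ₁₃ · sin(θ₁₃ − θ₁₂)) = 6370·arcsin(0.15081·sin(-255.802°)) = 934.691 km
|dₓₜ| = 934.691 km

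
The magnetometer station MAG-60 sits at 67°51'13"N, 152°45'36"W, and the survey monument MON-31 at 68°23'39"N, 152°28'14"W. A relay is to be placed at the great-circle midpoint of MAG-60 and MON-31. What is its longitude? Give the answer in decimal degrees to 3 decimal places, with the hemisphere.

MAG-60: φ = +67.85361°, λ = -152.76000°
MON-31: φ = +68.39417°, λ = -152.47056°
Bx = cos φ₂ cos Δλ = 0.368215,  By = cos φ₂ sin Δλ = 0.001860
φₘ = atan2(sin φ₁ + sin φ₂, √((cos φ₁ + Bx)² + By²)) = 68.12395°
λₘ = λ₁ + atan2(By, cos φ₁ + Bx) = -152.61698°

152.617°W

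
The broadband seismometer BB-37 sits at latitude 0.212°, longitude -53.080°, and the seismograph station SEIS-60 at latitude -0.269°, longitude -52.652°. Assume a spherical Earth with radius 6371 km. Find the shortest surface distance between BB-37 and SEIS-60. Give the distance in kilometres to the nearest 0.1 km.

71.6 km

Δφ = -0.4810°,  Δλ = 0.4280°
a = sin²(Δφ/2) + cos φ₁ cos φ₂ sin²(Δλ/2) = 0.000032
c = 2·arcsin(√a) = 0.011237 rad = 0.6439°
d = R·c = 6371 × 0.011237 = 71.6 km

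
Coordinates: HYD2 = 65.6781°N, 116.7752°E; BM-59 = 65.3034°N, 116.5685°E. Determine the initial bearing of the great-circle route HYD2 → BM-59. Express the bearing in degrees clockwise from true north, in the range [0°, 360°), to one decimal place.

Δλ = -0.2067°
y = sin Δλ · cos φ₂ = -0.001507
x = cos φ₁ sin φ₂ − sin φ₁ cos φ₂ cos Δλ = -0.006537
θ = atan2(y, x) = -167.0161° → 192.9839° (mod 360°)

193.0°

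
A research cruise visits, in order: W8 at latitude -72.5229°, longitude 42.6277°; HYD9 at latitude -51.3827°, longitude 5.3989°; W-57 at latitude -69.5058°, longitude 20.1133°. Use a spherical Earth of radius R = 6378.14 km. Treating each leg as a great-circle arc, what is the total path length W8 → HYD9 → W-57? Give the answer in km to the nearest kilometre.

W8→HYD9: c = 0.463472 rad, d = 2956.09 km
HYD9→W-57: c = 0.338590 rad, d = 2159.57 km
Total = 2956.09 + 2159.57 = 5115.66 km

5116 km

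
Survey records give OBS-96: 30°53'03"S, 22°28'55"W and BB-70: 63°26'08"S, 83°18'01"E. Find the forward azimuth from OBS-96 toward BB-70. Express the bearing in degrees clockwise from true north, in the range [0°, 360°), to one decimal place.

OBS-96: φ = -30.88417°, λ = -22.48194°
BB-70: φ = -63.43556°, λ = +83.30028°
Δλ = 105.7822°
y = sin Δλ · cos φ₂ = 0.430346
x = cos φ₁ sin φ₂ − sin φ₁ cos φ₂ cos Δλ = -0.830041
θ = atan2(y, x) = 152.5949° → 152.5949° (mod 360°)

152.6°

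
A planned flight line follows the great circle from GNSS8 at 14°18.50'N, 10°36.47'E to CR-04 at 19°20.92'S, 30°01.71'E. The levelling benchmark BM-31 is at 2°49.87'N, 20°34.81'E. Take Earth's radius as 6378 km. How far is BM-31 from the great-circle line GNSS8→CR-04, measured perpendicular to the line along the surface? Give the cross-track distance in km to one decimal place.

329.7 km

GNSS8: φ = +14.30833°, λ = +10.60783°
CR-04: φ = -19.34867°, λ = +30.02850°
BM-31: φ = +2.83117°, λ = +20.58017°
δ₁₃ = central angle GNSS8→BM-31 = 0.263892 rad  (haversine)
θ₁₃ = bearing GNSS8→BM-31 = 138.464°,  θ₁₂ = bearing GNSS8→CR-04 = 149.889°
dₓₜ = R·arcsin(sin δ₁₃ · sin(θ₁₃ − θ₁₂)) = 6378·arcsin(0.26084·sin(-11.425°)) = -329.687 km
|dₓₜ| = 329.687 km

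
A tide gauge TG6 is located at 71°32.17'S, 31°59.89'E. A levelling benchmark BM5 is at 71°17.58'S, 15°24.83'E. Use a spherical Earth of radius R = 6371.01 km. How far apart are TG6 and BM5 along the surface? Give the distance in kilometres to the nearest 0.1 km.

TG6: φ = -71.53617°, λ = +31.99817°
BM5: φ = -71.29300°, λ = +15.41383°
Δφ = 0.2432°,  Δλ = -16.5843°
a = sin²(Δφ/2) + cos φ₁ cos φ₂ sin²(Δλ/2) = 0.002117
c = 2·arcsin(√a) = 0.092060 rad = 5.2746°
d = R·c = 6371.01 × 0.092060 = 586.5 km

586.5 km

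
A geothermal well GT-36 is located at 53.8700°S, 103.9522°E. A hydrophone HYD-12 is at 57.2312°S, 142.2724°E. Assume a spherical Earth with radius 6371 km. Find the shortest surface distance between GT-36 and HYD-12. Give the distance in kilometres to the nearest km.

Δφ = -3.3612°,  Δλ = 38.3202°
a = sin²(Δφ/2) + cos φ₁ cos φ₂ sin²(Δλ/2) = 0.035237
c = 2·arcsin(√a) = 0.377673 rad = 21.6391°
d = R·c = 6371 × 0.377673 = 2406.2 km

2406 km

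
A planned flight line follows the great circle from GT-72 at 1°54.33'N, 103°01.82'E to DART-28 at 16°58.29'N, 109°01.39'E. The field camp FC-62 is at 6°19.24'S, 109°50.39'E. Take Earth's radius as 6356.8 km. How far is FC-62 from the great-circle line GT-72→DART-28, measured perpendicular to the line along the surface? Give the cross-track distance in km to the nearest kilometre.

1029 km

GT-72: φ = +1.90550°, λ = +103.03033°
DART-28: φ = +16.97150°, λ = +109.02317°
FC-62: φ = -6.32067°, λ = +109.83983°
δ₁₃ = central angle GT-72→FC-62 = 0.186260 rad  (haversine)
θ₁₃ = bearing GT-72→FC-62 = 140.478°,  θ₁₂ = bearing GT-72→DART-28 = 21.002°
dₓₜ = R·arcsin(sin δ₁₃ · sin(θ₁₃ − θ₁₂)) = 6356.8·arcsin(0.18519·sin(119.475°)) = 1029.312 km
|dₓₜ| = 1029.312 km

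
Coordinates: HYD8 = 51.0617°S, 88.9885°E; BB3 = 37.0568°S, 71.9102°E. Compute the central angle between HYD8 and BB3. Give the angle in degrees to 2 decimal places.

18.53°

Δφ = 14.0049°,  Δλ = -17.0783°
a = sin²(Δφ/2) + cos φ₁ cos φ₂ sin²(Δλ/2) = 0.025921
c = 2·arcsin(√a) = 0.323405 rad = 18.5298°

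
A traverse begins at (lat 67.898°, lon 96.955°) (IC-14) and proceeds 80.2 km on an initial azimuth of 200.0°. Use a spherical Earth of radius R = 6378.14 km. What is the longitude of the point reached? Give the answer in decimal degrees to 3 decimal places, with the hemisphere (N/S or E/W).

96.319°E

δ = d/R = 80.2/6378.14 = 0.012574 rad
φ₂ = arcsin(sin φ₁ cos δ + cos φ₁ sin δ cos θ)
   = arcsin(0.92652·0.99992 + 0.37626·0.01257·-0.93969) = 67.21973°
λ₂ = λ₁ + atan2(sin θ sin δ cos φ₁, cos δ − sin φ₁ sin φ₂) = 96.31862°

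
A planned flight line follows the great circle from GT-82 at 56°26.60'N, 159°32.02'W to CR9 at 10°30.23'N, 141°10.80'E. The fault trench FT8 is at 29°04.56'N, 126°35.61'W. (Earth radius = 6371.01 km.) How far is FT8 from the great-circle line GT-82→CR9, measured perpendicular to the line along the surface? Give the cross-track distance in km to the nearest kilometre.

GT-82: φ = +56.44333°, λ = -159.53367°
CR9: φ = +10.50383°, λ = +141.18000°
FT8: φ = +29.07600°, λ = -126.59350°
δ₁₃ = central angle GT-82→FT8 = 0.625938 rad  (haversine)
θ₁₃ = bearing GT-82→FT8 = 125.789°,  θ₁₂ = bearing GT-82→CR9 = 249.401°
dₓₜ = R·arcsin(sin δ₁₃ · sin(θ₁₃ − θ₁₂)) = 6371.01·arcsin(0.58586·sin(-123.612°)) = -3247.232 km
|dₓₜ| = 3247.232 km

3247 km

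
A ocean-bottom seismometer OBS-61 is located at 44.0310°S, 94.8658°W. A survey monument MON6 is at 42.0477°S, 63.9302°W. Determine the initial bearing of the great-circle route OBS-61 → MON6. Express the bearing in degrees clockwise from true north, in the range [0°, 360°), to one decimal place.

95.8°

Δλ = 30.9356°
y = sin Δλ · cos φ₂ = 0.381745
x = cos φ₁ sin φ₂ − sin φ₁ cos φ₂ cos Δλ = -0.038814
θ = atan2(y, x) = 95.8056° → 95.8056° (mod 360°)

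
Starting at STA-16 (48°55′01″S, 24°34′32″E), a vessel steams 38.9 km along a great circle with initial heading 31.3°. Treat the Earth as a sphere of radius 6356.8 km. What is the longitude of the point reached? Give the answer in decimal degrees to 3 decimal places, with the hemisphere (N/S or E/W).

24.851°E

STA-16: φ = -48.91694°, λ = +24.57556°
δ = d/R = 38.9/6356.8 = 0.006119 rad
φ₂ = arcsin(sin φ₁ cos δ + cos φ₁ sin δ cos θ)
   = arcsin(-0.75376·0.99998 + 0.65715·0.00612·0.85446) = -48.61703°
λ₂ = λ₁ + atan2(sin θ sin δ cos φ₁, cos δ − sin φ₁ sin φ₂) = 24.85109°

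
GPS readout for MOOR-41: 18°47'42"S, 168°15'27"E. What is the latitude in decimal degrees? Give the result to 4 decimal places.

18° + 47′/60 + 42″/3600 = 18 + 0.78333 + 0.01167 = 18.7950°

18.7950°S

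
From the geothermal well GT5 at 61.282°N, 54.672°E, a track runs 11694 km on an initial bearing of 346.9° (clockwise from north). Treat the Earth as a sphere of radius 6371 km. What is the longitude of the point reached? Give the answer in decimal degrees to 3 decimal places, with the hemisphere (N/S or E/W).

δ = d/R = 11694/6371 = 1.835505 rad
φ₂ = arcsin(sin φ₁ cos δ + cos φ₁ sin δ cos θ)
   = arcsin(0.87700·-0.26163 + 0.48050·0.96517·0.97398) = 12.84107°
λ₂ = λ₁ + atan2(sin θ sin δ cos φ₁, cos δ − sin φ₁ sin φ₂) = -112.36227°

112.362°W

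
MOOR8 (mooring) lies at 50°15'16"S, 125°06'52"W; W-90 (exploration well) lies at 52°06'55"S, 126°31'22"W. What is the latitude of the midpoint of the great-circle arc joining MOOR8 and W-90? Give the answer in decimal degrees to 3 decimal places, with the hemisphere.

MOOR8: φ = -50.25444°, λ = -125.11444°
W-90: φ = -52.11528°, λ = -126.52278°
Bx = cos φ₂ cos Δλ = 0.613889,  By = cos φ₂ sin Δλ = -0.015092
φₘ = atan2(sin φ₁ + sin φ₂, √((cos φ₁ + Bx)² + By²)) = -51.18697°
λₘ = λ₁ + atan2(By, cos φ₁ + Bx) = -125.80439°

51.187°S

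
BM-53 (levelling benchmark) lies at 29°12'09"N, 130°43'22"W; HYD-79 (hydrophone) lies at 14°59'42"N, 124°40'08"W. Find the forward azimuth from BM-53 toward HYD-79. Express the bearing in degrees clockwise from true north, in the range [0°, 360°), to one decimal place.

157.2°

BM-53: φ = +29.20250°, λ = -130.72278°
HYD-79: φ = +14.99500°, λ = -124.66889°
Δλ = 6.0539°
y = sin Δλ · cos φ₂ = 0.101873
x = cos φ₁ sin φ₂ − sin φ₁ cos φ₂ cos Δλ = -0.242806
θ = atan2(y, x) = 157.2388° → 157.2388° (mod 360°)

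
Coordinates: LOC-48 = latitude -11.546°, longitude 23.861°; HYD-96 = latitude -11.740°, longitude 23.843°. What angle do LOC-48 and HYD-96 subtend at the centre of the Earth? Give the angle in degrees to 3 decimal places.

Δφ = -0.1940°,  Δλ = -0.0180°
a = sin²(Δφ/2) + cos φ₁ cos φ₂ sin²(Δλ/2) = 0.000003
c = 2·arcsin(√a) = 0.003400 rad = 0.1948°

0.195°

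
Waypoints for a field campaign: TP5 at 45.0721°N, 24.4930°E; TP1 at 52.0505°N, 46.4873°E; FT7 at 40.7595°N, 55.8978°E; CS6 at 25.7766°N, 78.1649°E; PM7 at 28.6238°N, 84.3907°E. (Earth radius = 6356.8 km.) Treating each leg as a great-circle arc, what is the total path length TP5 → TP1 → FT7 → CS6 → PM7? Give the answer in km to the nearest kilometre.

6552 km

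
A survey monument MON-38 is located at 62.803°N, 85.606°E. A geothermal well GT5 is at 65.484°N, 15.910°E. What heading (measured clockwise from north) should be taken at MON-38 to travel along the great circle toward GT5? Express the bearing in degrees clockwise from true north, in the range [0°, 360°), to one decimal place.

306.5°

Δλ = -69.6960°
y = sin Δλ · cos φ₂ = -0.389164
x = cos φ₁ sin φ₂ − sin φ₁ cos φ₂ cos Δλ = 0.287778
θ = atan2(y, x) = -53.5179° → 306.4821° (mod 360°)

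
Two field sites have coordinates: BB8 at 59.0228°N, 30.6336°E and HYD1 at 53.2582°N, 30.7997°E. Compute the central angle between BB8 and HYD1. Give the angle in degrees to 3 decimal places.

Δφ = -5.7646°,  Δλ = 0.1661°
a = sin²(Δφ/2) + cos φ₁ cos φ₂ sin²(Δλ/2) = 0.002529
c = 2·arcsin(√a) = 0.100624 rad = 5.7653°

5.765°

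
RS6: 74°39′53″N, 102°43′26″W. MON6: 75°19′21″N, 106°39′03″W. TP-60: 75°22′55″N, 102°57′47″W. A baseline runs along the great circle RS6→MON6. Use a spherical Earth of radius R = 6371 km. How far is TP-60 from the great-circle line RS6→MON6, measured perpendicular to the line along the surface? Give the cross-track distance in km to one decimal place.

RS6: φ = +74.66472°, λ = -102.72389°
MON6: φ = +75.32250°, λ = -106.65083°
TP-60: φ = +75.38194°, λ = -102.96306°
δ₁₃ = central angle RS6→TP-60 = 0.012564 rad  (haversine)
θ₁₃ = bearing RS6→TP-60 = 355.190°,  θ₁₂ = bearing RS6→MON6 = 304.786°
dₓₜ = R·arcsin(sin δ₁₃ · sin(θ₁₃ − θ₁₂)) = 6371·arcsin(0.01256·sin(50.405°)) = 61.681 km
|dₓₜ| = 61.681 km

61.7 km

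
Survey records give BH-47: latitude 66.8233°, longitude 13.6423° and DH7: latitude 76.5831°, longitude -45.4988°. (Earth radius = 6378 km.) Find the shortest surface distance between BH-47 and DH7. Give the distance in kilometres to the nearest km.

Δφ = 9.7598°,  Δλ = -59.1411°
a = sin²(Δφ/2) + cos φ₁ cos φ₂ sin²(Δλ/2) = 0.029477
c = 2·arcsin(√a) = 0.345085 rad = 19.7719°
d = R·c = 6378 × 0.345085 = 2201.0 km

2201 km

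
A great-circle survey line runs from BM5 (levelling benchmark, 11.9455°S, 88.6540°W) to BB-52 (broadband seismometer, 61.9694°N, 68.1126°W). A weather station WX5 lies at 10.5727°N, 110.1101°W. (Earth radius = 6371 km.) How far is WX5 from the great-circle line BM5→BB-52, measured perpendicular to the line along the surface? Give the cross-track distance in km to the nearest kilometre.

δ₁₃ = central angle BM5→WX5 = 0.541168 rad  (haversine)
θ₁₃ = bearing BM5→WX5 = 315.731°,  θ₁₂ = bearing BM5→BB-52 = 9.800°
dₓₜ = R·arcsin(sin δ₁₃ · sin(θ₁₃ − θ₁₂)) = 6371·arcsin(0.51514·sin(305.932°)) = -2741.250 km
|dₓₜ| = 2741.250 km

2741 km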